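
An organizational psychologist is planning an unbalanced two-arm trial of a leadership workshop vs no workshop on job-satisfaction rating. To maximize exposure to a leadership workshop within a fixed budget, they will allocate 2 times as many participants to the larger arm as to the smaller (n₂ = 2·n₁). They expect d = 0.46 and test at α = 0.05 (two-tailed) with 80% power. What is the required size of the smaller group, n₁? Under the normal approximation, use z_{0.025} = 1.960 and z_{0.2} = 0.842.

With allocation ratio k = n₂/n₁ = 2, Var(x̄₁−x̄₂) = σ²(1/n₁ + 1/(k·n₁)) = σ²·(k+1)/(k·n₁).
So n₁ = (1 + 1/k)·((z_{α/2} + z_β)/d)² = 1.500 × (2.802/0.46)².
n₁ = 1.500 × 37.10 = 55.7.
Round up: n₁ = 56, giving n₂ = 2 × 56 = 112.

n₁ = 56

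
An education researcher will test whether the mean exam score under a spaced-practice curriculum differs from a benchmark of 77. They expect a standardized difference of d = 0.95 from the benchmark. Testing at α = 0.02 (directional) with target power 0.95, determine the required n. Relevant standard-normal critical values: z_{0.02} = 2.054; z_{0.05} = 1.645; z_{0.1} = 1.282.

For a one-sample test: n = ((z_{α} + z_β) / d)².
z_{α} + z_β = 2.054 + 1.645 = 3.699.
n = (3.699 / 0.95)² = 3.894² = 15.16.
Round up.

n = 16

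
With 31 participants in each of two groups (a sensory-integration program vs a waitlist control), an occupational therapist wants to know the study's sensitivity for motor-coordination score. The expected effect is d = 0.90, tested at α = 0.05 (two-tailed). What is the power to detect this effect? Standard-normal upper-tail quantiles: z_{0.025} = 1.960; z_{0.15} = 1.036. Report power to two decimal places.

For two equal groups, power = Φ(d·√(n/2) − z_{α/2}).
d·√(n/2) = 0.90 × √(31/2) = 0.90 × 3.937 = 3.543.
z_β = 3.543 − 1.960 = 1.583.
Power = Φ(1.583) = 0.943.

power ≈ 0.94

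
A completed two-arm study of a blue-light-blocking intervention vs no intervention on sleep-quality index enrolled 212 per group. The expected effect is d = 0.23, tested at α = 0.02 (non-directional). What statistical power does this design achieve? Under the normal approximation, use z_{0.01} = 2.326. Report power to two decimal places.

power ≈ 0.52

For two equal groups, power = Φ(d·√(n/2) − z_{α/2}).
d·√(n/2) = 0.23 × √(212/2) = 0.23 × 10.296 = 2.368.
z_β = 2.368 − 2.326 = 0.042.
Power = Φ(0.042) = 0.517.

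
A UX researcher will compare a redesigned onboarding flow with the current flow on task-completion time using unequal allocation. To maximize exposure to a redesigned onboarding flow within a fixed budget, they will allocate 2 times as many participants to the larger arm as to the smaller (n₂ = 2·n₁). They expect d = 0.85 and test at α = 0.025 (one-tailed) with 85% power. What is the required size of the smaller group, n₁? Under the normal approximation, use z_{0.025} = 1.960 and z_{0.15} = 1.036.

With allocation ratio k = n₂/n₁ = 2, Var(x̄₁−x̄₂) = σ²(1/n₁ + 1/(k·n₁)) = σ²·(k+1)/(k·n₁).
So n₁ = (1 + 1/k)·((z_{α} + z_β)/d)² = 1.500 × (2.996/0.85)².
n₁ = 1.500 × 12.42 = 18.6.
Round up: n₁ = 19, giving n₂ = 2 × 19 = 38.

n₁ = 19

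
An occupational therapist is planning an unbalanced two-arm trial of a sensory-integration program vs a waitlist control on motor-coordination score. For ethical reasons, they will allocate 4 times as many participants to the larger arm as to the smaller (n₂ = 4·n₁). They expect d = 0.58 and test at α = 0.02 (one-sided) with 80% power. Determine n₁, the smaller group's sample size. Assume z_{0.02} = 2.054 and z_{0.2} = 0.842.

With allocation ratio k = n₂/n₁ = 4, Var(x̄₁−x̄₂) = σ²(1/n₁ + 1/(k·n₁)) = σ²·(k+1)/(k·n₁).
So n₁ = (1 + 1/k)·((z_{α} + z_β)/d)² = 1.250 × (2.896/0.58)².
n₁ = 1.250 × 24.93 = 31.2.
Round up: n₁ = 32, giving n₂ = 4 × 32 = 128.

n₁ = 32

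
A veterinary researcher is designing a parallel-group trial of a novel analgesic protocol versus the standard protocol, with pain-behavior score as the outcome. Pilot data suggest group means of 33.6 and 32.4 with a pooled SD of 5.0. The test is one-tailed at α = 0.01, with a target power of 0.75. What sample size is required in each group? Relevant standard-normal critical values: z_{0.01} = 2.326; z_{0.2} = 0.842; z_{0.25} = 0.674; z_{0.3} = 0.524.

n = 313 per group

Cohen's d = |M₁ − M₂| / SD_pooled = |33.6 − 32.4| / 5.0 = 1.2 / 5.0 = 0.240.
For two independent groups with equal n: n = 2·((z_{α} + z_β) / d)².
z_{α} + z_β = 2.326 + 0.674 = 3.000.
n = 2 × (3.000 / 0.240)² = 2 × 12.500² = 2 × 156.25 = 312.5.
Round up to the next whole participant.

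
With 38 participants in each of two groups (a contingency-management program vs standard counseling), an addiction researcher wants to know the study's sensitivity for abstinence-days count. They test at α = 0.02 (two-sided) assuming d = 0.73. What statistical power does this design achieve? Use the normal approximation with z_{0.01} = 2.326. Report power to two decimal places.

power ≈ 0.80

For two equal groups, power = Φ(d·√(n/2) − z_{α/2}).
d·√(n/2) = 0.73 × √(38/2) = 0.73 × 4.359 = 3.182.
z_β = 3.182 − 2.326 = 0.856.
Power = Φ(0.856) = 0.804.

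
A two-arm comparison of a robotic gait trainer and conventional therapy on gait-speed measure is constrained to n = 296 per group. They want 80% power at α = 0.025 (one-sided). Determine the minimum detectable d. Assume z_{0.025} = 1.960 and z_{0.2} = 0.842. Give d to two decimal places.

For two independent groups of n = 296 each: d_min = (z_{α} + z_β)·√(2/n).
z-sum = 1.960 + 0.842 = 2.802.
d_min = 2.802 × √(2/296) = 2.802 × 0.0822 = 0.230.

d_min ≈ 0.23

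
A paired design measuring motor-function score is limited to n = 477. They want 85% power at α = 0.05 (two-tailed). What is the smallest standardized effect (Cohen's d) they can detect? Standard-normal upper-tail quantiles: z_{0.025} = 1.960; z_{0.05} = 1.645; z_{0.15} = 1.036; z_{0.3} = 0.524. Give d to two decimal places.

For a single sample (or paired design) of n = 477: d_min = (z_{α/2} + z_β)/√n.
z-sum = 1.960 + 1.036 = 2.996.
d_min = 2.996 / √477 = 2.996 / 21.840 = 0.137.

d_min ≈ 0.14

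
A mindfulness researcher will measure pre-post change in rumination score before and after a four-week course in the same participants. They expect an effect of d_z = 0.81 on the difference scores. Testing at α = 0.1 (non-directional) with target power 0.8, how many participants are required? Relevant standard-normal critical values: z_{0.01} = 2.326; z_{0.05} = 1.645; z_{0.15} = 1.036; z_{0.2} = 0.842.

For a paired (one-sample on differences) test: n = ((z_{α/2} + z_β) / d)².
z_{α/2} + z_β = 1.645 + 0.842 = 2.487.
n = (2.487 / 0.81)² = 3.070² = 9.43.
Round up.

n = 10 pairs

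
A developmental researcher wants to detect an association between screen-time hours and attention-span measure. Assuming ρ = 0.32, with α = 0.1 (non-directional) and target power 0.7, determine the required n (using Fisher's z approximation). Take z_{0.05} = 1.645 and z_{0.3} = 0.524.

n = 46

Fisher's z: C = ½·ln((1+r)/(1−r)) = ½·ln(1.9412) = 0.3316.
n = ((z_{α/2} + z_β)/C)² + 3.
(1.645 + 0.524) / 0.3316 = 2.169 / 0.3316 = 6.541.
n = 6.541² + 3 = 42.78 + 3 = 45.8.
Round up.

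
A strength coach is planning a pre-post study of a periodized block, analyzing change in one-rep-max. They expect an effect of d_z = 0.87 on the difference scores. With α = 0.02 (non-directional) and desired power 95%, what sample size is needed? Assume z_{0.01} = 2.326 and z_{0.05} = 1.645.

For a paired (one-sample on differences) test: n = ((z_{α/2} + z_β) / d)².
z_{α/2} + z_β = 2.326 + 1.645 = 3.971.
n = (3.971 / 0.87)² = 4.564² = 20.83.
Round up.

n = 21 pairs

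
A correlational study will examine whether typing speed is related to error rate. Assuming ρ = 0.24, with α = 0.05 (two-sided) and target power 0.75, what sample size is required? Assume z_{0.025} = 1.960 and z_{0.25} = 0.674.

n = 119

Fisher's z: C = ½·ln((1+r)/(1−r)) = ½·ln(1.6316) = 0.2448.
n = ((z_{α/2} + z_β)/C)² + 3.
(1.960 + 0.674) / 0.2448 = 2.634 / 0.2448 = 10.760.
n = 10.760² + 3 = 115.77 + 3 = 118.8.
Round up.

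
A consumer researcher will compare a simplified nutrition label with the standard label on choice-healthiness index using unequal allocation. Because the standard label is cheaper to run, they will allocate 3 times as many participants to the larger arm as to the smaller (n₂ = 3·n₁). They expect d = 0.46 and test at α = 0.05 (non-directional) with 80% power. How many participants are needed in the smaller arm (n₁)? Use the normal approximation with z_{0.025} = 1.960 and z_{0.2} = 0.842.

n₁ = 50

With allocation ratio k = n₂/n₁ = 3, Var(x̄₁−x̄₂) = σ²(1/n₁ + 1/(k·n₁)) = σ²·(k+1)/(k·n₁).
So n₁ = (1 + 1/k)·((z_{α/2} + z_β)/d)² = 1.333 × (2.802/0.46)².
n₁ = 1.333 × 37.10 = 49.5.
Round up: n₁ = 50, giving n₂ = 3 × 50 = 150.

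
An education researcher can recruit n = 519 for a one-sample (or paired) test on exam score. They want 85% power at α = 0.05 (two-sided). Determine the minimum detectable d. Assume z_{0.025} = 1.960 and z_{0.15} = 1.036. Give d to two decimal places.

For a single sample (or paired design) of n = 519: d_min = (z_{α/2} + z_β)/√n.
z-sum = 1.960 + 1.036 = 2.996.
d_min = 2.996 / √519 = 2.996 / 22.782 = 0.132.

d_min ≈ 0.13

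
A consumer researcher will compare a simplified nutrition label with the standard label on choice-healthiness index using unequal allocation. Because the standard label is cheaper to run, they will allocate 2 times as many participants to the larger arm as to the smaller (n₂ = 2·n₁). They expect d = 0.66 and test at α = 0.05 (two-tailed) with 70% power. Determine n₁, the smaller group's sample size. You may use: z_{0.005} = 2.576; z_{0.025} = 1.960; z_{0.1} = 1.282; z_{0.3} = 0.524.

n₁ = 22

With allocation ratio k = n₂/n₁ = 2, Var(x̄₁−x̄₂) = σ²(1/n₁ + 1/(k·n₁)) = σ²·(k+1)/(k·n₁).
So n₁ = (1 + 1/k)·((z_{α/2} + z_β)/d)² = 1.500 × (2.484/0.66)².
n₁ = 1.500 × 14.16 = 21.2.
Round up: n₁ = 22, giving n₂ = 2 × 22 = 44.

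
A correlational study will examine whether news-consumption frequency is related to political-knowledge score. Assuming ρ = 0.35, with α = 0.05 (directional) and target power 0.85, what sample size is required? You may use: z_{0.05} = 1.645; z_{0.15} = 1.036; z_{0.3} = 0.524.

Fisher's z: C = ½·ln((1+r)/(1−r)) = ½·ln(2.0769) = 0.3654.
n = ((z_{α} + z_β)/C)² + 3.
(1.645 + 1.036) / 0.3654 = 2.681 / 0.3654 = 7.337.
n = 7.337² + 3 = 53.83 + 3 = 56.8.
Round up.

n = 57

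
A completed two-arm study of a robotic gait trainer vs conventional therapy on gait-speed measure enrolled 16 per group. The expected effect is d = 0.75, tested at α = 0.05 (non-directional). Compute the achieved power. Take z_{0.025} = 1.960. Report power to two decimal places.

power ≈ 0.56

For two equal groups, power = Φ(d·√(n/2) − z_{α/2}).
d·√(n/2) = 0.75 × √(16/2) = 0.75 × 2.828 = 2.121.
z_β = 2.121 − 1.960 = 0.161.
Power = Φ(0.161) = 0.564.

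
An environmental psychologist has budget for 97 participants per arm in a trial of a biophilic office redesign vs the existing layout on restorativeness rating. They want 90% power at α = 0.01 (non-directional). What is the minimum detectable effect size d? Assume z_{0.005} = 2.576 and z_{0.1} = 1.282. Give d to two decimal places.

For two independent groups of n = 97 each: d_min = (z_{α/2} + z_β)·√(2/n).
z-sum = 2.576 + 1.282 = 3.858.
d_min = 3.858 × √(2/97) = 3.858 × 0.1436 = 0.554.

d_min ≈ 0.55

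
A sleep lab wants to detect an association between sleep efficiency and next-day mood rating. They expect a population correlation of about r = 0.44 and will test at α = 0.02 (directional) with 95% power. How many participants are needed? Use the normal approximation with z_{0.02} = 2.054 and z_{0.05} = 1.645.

n = 65

Fisher's z: C = ½·ln((1+r)/(1−r)) = ½·ln(2.5714) = 0.4722.
n = ((z_{α} + z_β)/C)² + 3.
(2.054 + 1.645) / 0.4722 = 3.699 / 0.4722 = 7.834.
n = 7.834² + 3 = 61.36 + 3 = 64.4.
Round up.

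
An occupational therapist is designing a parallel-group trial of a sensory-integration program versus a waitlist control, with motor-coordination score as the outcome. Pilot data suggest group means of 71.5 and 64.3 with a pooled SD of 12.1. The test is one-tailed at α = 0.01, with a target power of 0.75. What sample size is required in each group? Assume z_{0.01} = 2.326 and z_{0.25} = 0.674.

n = 51 per group

Cohen's d = |M₁ − M₂| / SD_pooled = |71.5 − 64.3| / 12.1 = 7.2 / 12.1 = 0.595.
For two independent groups with equal n: n = 2·((z_{α} + z_β) / d)².
z_{α} + z_β = 2.326 + 0.674 = 3.000.
n = 2 × (3.000 / 0.595)² = 2 × 5.042² = 2 × 25.42 = 50.8.
Round up to the next whole participant.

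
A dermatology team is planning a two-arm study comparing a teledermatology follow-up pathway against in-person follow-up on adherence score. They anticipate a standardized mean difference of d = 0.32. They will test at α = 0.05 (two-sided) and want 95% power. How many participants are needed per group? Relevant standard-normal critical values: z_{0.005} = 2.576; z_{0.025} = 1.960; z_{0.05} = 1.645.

For two independent groups with equal n: n = 2·((z_{α/2} + z_β) / d)².
z_{α/2} + z_β = 1.960 + 1.645 = 3.605.
n = 2 × (3.605 / 0.32)² = 2 × 11.266² = 2 × 126.91 = 253.8.
Round up to the next whole participant.

n = 254 per group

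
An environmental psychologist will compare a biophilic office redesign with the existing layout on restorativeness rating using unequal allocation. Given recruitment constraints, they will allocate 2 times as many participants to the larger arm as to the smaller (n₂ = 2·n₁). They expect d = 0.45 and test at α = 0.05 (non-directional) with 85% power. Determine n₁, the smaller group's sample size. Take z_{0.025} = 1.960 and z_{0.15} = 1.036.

n₁ = 67

With allocation ratio k = n₂/n₁ = 2, Var(x̄₁−x̄₂) = σ²(1/n₁ + 1/(k·n₁)) = σ²·(k+1)/(k·n₁).
So n₁ = (1 + 1/k)·((z_{α/2} + z_β)/d)² = 1.500 × (2.996/0.45)².
n₁ = 1.500 × 44.33 = 66.5.
Round up: n₁ = 67, giving n₂ = 2 × 67 = 134.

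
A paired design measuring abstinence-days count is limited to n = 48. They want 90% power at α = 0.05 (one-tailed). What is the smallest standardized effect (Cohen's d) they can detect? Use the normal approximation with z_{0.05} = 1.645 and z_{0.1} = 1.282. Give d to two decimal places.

d_min ≈ 0.42

For a single sample (or paired design) of n = 48: d_min = (z_{α} + z_β)/√n.
z-sum = 1.645 + 1.282 = 2.927.
d_min = 2.927 / √48 = 2.927 / 6.928 = 0.422.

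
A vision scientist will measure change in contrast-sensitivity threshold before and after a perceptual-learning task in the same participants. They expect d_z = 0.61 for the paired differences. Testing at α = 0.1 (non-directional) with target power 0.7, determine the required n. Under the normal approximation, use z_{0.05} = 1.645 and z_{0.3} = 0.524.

For a paired (one-sample on differences) test: n = ((z_{α/2} + z_β) / d)².
z_{α/2} + z_β = 1.645 + 0.524 = 2.169.
n = (2.169 / 0.61)² = 3.556² = 12.64.
Round up.

n = 13 pairs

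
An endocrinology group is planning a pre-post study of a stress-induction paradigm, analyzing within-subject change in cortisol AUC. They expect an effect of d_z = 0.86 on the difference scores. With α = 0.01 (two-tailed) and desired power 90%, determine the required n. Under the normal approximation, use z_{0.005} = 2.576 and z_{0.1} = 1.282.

For a paired (one-sample on differences) test: n = ((z_{α/2} + z_β) / d)².
z_{α/2} + z_β = 2.576 + 1.282 = 3.858.
n = (3.858 / 0.86)² = 4.486² = 20.12.
Round up.

n = 21 pairs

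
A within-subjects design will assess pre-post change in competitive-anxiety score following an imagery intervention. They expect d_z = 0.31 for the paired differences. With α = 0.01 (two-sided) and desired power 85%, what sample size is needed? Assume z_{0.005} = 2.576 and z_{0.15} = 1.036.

For a paired (one-sample on differences) test: n = ((z_{α/2} + z_β) / d)².
z_{α/2} + z_β = 2.576 + 1.036 = 3.612.
n = (3.612 / 0.31)² = 11.652² = 135.76.
Round up.

n = 136 pairs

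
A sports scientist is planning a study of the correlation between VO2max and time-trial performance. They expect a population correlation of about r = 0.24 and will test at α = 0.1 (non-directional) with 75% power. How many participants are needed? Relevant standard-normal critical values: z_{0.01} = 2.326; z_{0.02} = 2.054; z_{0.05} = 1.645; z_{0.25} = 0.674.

Fisher's z: C = ½·ln((1+r)/(1−r)) = ½·ln(1.6316) = 0.2448.
n = ((z_{α/2} + z_β)/C)² + 3.
(1.645 + 0.674) / 0.2448 = 2.319 / 0.2448 = 9.473.
n = 9.473² + 3 = 89.74 + 3 = 92.7.
Round up.

n = 93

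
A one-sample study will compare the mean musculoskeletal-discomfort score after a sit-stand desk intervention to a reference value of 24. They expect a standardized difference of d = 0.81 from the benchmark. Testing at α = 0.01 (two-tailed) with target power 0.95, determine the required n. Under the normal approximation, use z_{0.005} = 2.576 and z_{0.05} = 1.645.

For a one-sample test: n = ((z_{α/2} + z_β) / d)².
z_{α/2} + z_β = 2.576 + 1.645 = 4.221.
n = (4.221 / 0.81)² = 5.211² = 27.16.
Round up.

n = 28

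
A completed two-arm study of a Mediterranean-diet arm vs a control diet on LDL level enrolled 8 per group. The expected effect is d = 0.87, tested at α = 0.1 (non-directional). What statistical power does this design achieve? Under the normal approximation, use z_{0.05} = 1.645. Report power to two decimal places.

power ≈ 0.54

For two equal groups, power = Φ(d·√(n/2) − z_{α/2}).
d·√(n/2) = 0.87 × √(8/2) = 0.87 × 2.000 = 1.740.
z_β = 1.740 − 1.645 = 0.095.
Power = Φ(0.095) = 0.538.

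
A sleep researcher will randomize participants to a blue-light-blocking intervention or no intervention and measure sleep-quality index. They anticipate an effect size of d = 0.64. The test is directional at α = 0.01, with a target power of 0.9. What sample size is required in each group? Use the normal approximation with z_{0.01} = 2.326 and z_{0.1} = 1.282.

For two independent groups with equal n: n = 2·((z_{α} + z_β) / d)².
z_{α} + z_β = 2.326 + 1.282 = 3.608.
n = 2 × (3.608 / 0.64)² = 2 × 5.638² = 2 × 31.78 = 63.6.
Round up to the next whole participant.

n = 64 per group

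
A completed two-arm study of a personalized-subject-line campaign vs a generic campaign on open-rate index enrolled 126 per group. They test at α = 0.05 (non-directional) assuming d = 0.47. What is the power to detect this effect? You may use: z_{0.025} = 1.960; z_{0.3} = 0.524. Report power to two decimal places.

For two equal groups, power = Φ(d·√(n/2) − z_{α/2}).
d·√(n/2) = 0.47 × √(126/2) = 0.47 × 7.937 = 3.731.
z_β = 3.731 − 1.960 = 1.771.
Power = Φ(1.771) = 0.962.

power ≈ 0.96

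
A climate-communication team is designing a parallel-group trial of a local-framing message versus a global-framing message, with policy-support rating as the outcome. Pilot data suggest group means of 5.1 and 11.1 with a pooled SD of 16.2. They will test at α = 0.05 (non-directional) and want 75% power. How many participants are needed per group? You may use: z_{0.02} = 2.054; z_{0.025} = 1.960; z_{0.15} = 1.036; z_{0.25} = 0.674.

Cohen's d = |M₁ − M₂| / SD_pooled = |5.1 − 11.1| / 16.2 = 6.0 / 16.2 = 0.370.
For two independent groups with equal n: n = 2·((z_{α/2} + z_β) / d)².
z_{α/2} + z_β = 1.960 + 0.674 = 2.634.
n = 2 × (2.634 / 0.370)² = 2 × 7.119² = 2 × 50.68 = 101.4.
Round up to the next whole participant.

n = 102 per group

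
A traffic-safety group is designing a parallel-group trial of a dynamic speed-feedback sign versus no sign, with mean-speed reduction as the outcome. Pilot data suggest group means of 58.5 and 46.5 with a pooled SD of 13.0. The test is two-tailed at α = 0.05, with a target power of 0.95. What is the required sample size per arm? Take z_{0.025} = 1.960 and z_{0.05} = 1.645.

n = 31 per group

Cohen's d = |M₁ − M₂| / SD_pooled = |58.5 − 46.5| / 13.0 = 12.0 / 13.0 = 0.923.
For two independent groups with equal n: n = 2·((z_{α/2} + z_β) / d)².
z_{α/2} + z_β = 1.960 + 1.645 = 3.605.
n = 2 × (3.605 / 0.923)² = 2 × 3.906² = 2 × 15.25 = 30.5.
Round up to the next whole participant.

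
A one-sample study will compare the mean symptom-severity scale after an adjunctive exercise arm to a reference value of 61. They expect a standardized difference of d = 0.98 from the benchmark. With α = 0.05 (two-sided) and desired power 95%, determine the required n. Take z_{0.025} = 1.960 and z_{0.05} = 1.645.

n = 14

For a one-sample test: n = ((z_{α/2} + z_β) / d)².
z_{α/2} + z_β = 1.960 + 1.645 = 3.605.
n = (3.605 / 0.98)² = 3.679² = 13.53.
Round up.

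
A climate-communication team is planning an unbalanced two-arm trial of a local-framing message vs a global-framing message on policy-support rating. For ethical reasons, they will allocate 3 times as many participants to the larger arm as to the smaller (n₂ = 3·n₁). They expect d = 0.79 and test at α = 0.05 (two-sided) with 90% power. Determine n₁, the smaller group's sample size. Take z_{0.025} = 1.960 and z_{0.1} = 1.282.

With allocation ratio k = n₂/n₁ = 3, Var(x̄₁−x̄₂) = σ²(1/n₁ + 1/(k·n₁)) = σ²·(k+1)/(k·n₁).
So n₁ = (1 + 1/k)·((z_{α/2} + z_β)/d)² = 1.333 × (3.242/0.79)².
n₁ = 1.333 × 16.84 = 22.5.
Round up: n₁ = 23, giving n₂ = 3 × 23 = 69.

n₁ = 23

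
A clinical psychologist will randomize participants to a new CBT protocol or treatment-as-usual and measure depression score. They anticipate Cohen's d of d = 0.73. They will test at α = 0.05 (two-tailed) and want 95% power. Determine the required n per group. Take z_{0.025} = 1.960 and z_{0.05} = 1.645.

n = 49 per group

For two independent groups with equal n: n = 2·((z_{α/2} + z_β) / d)².
z_{α/2} + z_β = 1.960 + 1.645 = 3.605.
n = 2 × (3.605 / 0.73)² = 2 × 4.938² = 2 × 24.39 = 48.8.
Round up to the next whole participant.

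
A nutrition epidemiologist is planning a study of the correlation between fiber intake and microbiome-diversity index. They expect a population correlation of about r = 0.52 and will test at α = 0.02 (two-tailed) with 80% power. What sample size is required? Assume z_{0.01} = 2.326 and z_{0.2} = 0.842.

Fisher's z: C = ½·ln((1+r)/(1−r)) = ½·ln(3.1667) = 0.5763.
n = ((z_{α/2} + z_β)/C)² + 3.
(2.326 + 0.842) / 0.5763 = 3.168 / 0.5763 = 5.497.
n = 5.497² + 3 = 30.22 + 3 = 33.2.
Round up.

n = 34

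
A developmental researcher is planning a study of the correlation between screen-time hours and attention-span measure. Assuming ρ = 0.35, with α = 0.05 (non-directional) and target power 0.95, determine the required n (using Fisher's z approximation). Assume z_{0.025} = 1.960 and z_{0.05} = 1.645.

n = 101

Fisher's z: C = ½·ln((1+r)/(1−r)) = ½·ln(2.0769) = 0.3654.
n = ((z_{α/2} + z_β)/C)² + 3.
(1.960 + 1.645) / 0.3654 = 3.605 / 0.3654 = 9.866.
n = 9.866² + 3 = 97.34 + 3 = 100.3.
Round up.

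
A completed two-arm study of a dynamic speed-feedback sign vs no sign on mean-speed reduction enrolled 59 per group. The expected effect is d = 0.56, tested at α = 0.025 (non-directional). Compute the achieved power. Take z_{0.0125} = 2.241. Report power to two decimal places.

power ≈ 0.79

For two equal groups, power = Φ(d·√(n/2) − z_{α/2}).
d·√(n/2) = 0.56 × √(59/2) = 0.56 × 5.431 = 3.042.
z_β = 3.042 − 2.241 = 0.801.
Power = Φ(0.801) = 0.788.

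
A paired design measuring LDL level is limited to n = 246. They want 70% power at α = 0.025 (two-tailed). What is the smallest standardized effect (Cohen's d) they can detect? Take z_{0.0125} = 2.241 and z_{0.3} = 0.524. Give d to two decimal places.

d_min ≈ 0.18

For a single sample (or paired design) of n = 246: d_min = (z_{α/2} + z_β)/√n.
z-sum = 2.241 + 0.524 = 2.765.
d_min = 2.765 / √246 = 2.765 / 15.684 = 0.176.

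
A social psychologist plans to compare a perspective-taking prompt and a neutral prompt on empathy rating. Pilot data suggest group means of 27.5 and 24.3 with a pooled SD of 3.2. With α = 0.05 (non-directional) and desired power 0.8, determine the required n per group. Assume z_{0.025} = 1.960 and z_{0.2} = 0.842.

Cohen's d = |M₁ − M₂| / SD_pooled = |27.5 − 24.3| / 3.2 = 3.2 / 3.2 = 1.000.
For two independent groups with equal n: n = 2·((z_{α/2} + z_β) / d)².
z_{α/2} + z_β = 1.960 + 0.842 = 2.802.
n = 2 × (2.802 / 1.000)² = 2 × 2.802² = 2 × 7.85 = 15.7.
Round up to the next whole participant.

n = 16 per group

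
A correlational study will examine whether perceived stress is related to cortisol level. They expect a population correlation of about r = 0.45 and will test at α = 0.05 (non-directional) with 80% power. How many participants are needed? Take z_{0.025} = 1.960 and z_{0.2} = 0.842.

n = 37

Fisher's z: C = ½·ln((1+r)/(1−r)) = ½·ln(2.6364) = 0.4847.
n = ((z_{α/2} + z_β)/C)² + 3.
(1.960 + 0.842) / 0.4847 = 2.802 / 0.4847 = 5.781.
n = 5.781² + 3 = 33.42 + 3 = 36.4.
Round up.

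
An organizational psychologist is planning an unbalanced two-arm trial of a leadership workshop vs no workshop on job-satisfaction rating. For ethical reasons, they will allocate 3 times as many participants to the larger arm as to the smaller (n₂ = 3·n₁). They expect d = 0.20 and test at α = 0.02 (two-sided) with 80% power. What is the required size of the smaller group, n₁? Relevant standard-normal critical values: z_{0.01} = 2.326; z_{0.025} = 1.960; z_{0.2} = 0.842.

With allocation ratio k = n₂/n₁ = 3, Var(x̄₁−x̄₂) = σ²(1/n₁ + 1/(k·n₁)) = σ²·(k+1)/(k·n₁).
So n₁ = (1 + 1/k)·((z_{α/2} + z_β)/d)² = 1.333 × (3.168/0.20)².
n₁ = 1.333 × 250.91 = 334.5.
Round up: n₁ = 335, giving n₂ = 3 × 335 = 1005.

n₁ = 335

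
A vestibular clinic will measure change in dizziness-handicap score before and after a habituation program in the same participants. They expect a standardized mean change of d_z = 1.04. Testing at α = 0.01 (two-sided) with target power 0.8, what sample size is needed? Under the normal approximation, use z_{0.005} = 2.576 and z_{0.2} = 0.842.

n = 11 pairs

For a paired (one-sample on differences) test: n = ((z_{α/2} + z_β) / d)².
z_{α/2} + z_β = 2.576 + 0.842 = 3.418.
n = (3.418 / 1.04)² = 3.287² = 10.80.
Round up.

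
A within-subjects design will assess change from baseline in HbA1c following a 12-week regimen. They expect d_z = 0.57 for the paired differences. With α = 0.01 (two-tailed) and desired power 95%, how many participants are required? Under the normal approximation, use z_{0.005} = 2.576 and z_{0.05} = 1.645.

n = 55 pairs

For a paired (one-sample on differences) test: n = ((z_{α/2} + z_β) / d)².
z_{α/2} + z_β = 2.576 + 1.645 = 4.221.
n = (4.221 / 0.57)² = 7.405² = 54.84.
Round up.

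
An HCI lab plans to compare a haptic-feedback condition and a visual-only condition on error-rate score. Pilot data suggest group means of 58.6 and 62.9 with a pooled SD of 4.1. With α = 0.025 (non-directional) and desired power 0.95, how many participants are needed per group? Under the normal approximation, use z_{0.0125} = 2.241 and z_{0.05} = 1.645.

Cohen's d = |M₁ − M₂| / SD_pooled = |58.6 − 62.9| / 4.1 = 4.3 / 4.1 = 1.049.
For two independent groups with equal n: n = 2·((z_{α/2} + z_β) / d)².
z_{α/2} + z_β = 2.241 + 1.645 = 3.886.
n = 2 × (3.886 / 1.049)² = 2 × 3.704² = 2 × 13.72 = 27.4.
Round up to the next whole participant.

n = 28 per group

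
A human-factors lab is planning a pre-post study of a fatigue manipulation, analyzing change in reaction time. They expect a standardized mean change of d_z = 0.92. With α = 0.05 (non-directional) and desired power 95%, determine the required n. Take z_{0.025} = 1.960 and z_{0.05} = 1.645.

n = 16 pairs

For a paired (one-sample on differences) test: n = ((z_{α/2} + z_β) / d)².
z_{α/2} + z_β = 1.960 + 1.645 = 3.605.
n = (3.605 / 0.92)² = 3.918² = 15.35.
Round up.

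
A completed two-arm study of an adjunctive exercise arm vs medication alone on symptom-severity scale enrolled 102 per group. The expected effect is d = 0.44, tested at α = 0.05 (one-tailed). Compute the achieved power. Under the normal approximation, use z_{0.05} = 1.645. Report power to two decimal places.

power ≈ 0.93

For two equal groups, power = Φ(d·√(n/2) − z_{α}).
d·√(n/2) = 0.44 × √(102/2) = 0.44 × 7.141 = 3.142.
z_β = 3.142 − 1.645 = 1.497.
Power = Φ(1.497) = 0.933.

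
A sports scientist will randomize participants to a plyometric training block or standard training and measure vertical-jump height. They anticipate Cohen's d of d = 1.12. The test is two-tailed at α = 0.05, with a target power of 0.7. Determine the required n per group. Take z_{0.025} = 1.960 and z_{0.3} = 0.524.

n = 10 per group

For two independent groups with equal n: n = 2·((z_{α/2} + z_β) / d)².
z_{α/2} + z_β = 1.960 + 0.524 = 2.484.
n = 2 × (2.484 / 1.12)² = 2 × 2.218² = 2 × 4.92 = 9.8.
Round up to the next whole participant.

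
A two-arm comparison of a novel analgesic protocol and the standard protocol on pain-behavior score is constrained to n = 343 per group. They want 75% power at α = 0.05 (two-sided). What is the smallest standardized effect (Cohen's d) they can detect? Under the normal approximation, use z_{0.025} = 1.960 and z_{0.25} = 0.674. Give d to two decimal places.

d_min ≈ 0.20

For two independent groups of n = 343 each: d_min = (z_{α/2} + z_β)·√(2/n).
z-sum = 1.960 + 0.674 = 2.634.
d_min = 2.634 × √(2/343) = 2.634 × 0.0764 = 0.201.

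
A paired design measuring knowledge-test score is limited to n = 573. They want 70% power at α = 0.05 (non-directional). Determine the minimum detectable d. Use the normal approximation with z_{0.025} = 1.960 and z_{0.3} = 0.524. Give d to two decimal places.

For a single sample (or paired design) of n = 573: d_min = (z_{α/2} + z_β)/√n.
z-sum = 1.960 + 0.524 = 2.484.
d_min = 2.484 / √573 = 2.484 / 23.937 = 0.104.

d_min ≈ 0.10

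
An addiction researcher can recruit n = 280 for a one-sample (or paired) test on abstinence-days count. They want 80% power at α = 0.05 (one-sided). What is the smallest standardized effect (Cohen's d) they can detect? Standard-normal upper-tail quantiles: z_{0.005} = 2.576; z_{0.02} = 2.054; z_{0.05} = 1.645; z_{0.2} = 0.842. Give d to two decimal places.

d_min ≈ 0.15

For a single sample (or paired design) of n = 280: d_min = (z_{α} + z_β)/√n.
z-sum = 1.645 + 0.842 = 2.487.
d_min = 2.487 / √280 = 2.487 / 16.733 = 0.149.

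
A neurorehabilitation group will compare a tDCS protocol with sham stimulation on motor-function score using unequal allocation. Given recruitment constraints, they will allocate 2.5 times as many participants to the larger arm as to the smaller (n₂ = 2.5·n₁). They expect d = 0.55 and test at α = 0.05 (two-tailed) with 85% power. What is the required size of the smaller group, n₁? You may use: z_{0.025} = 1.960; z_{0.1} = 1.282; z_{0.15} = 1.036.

With allocation ratio k = n₂/n₁ = 2.5, Var(x̄₁−x̄₂) = σ²(1/n₁ + 1/(k·n₁)) = σ²·(k+1)/(k·n₁).
So n₁ = (1 + 1/k)·((z_{α/2} + z_β)/d)² = 1.400 × (2.996/0.55)².
n₁ = 1.400 × 29.67 = 41.5.
Round up: n₁ = 42, giving n₂ = 2.5 × 42 = 105.

n₁ = 42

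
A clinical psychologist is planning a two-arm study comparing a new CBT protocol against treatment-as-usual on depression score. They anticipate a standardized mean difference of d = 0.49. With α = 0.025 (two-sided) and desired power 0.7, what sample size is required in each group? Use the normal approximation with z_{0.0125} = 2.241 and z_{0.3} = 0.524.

n = 64 per group

For two independent groups with equal n: n = 2·((z_{α/2} + z_β) / d)².
z_{α/2} + z_β = 2.241 + 0.524 = 2.765.
n = 2 × (2.765 / 0.49)² = 2 × 5.643² = 2 × 31.84 = 63.7.
Round up to the next whole participant.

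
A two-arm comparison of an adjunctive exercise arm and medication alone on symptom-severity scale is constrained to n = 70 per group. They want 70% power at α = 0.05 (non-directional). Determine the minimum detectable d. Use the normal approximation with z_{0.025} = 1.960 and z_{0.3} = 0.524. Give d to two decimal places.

d_min ≈ 0.42

For two independent groups of n = 70 each: d_min = (z_{α/2} + z_β)·√(2/n).
z-sum = 1.960 + 0.524 = 2.484.
d_min = 2.484 × √(2/70) = 2.484 × 0.1690 = 0.420.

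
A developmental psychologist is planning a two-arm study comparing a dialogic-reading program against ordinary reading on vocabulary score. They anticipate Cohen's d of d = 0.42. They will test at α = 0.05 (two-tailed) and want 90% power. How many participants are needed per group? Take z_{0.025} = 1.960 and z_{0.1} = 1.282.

For two independent groups with equal n: n = 2·((z_{α/2} + z_β) / d)².
z_{α/2} + z_β = 1.960 + 1.282 = 3.242.
n = 2 × (3.242 / 0.42)² = 2 × 7.719² = 2 × 59.58 = 119.2.
Round up to the next whole participant.

n = 120 per group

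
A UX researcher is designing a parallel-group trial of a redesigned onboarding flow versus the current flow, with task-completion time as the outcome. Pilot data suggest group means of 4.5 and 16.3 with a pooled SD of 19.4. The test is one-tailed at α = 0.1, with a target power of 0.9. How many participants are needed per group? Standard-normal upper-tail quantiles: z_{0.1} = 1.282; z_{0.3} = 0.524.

n = 36 per group

Cohen's d = |M₁ − M₂| / SD_pooled = |4.5 − 16.3| / 19.4 = 11.8 / 19.4 = 0.608.
For two independent groups with equal n: n = 2·((z_{α} + z_β) / d)².
z_{α} + z_β = 1.282 + 1.282 = 2.564.
n = 2 × (2.564 / 0.608)² = 2 × 4.217² = 2 × 17.78 = 35.6.
Round up to the next whole participant.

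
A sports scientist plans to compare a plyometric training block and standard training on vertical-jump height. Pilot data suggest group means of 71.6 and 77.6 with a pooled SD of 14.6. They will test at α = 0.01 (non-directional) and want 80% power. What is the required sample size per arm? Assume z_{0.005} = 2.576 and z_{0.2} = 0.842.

n = 139 per group

Cohen's d = |M₁ − M₂| / SD_pooled = |71.6 − 77.6| / 14.6 = 6.0 / 14.6 = 0.411.
For two independent groups with equal n: n = 2·((z_{α/2} + z_β) / d)².
z_{α/2} + z_β = 2.576 + 0.842 = 3.418.
n = 2 × (3.418 / 0.411)² = 2 × 8.316² = 2 × 69.16 = 138.3.
Round up to the next whole participant.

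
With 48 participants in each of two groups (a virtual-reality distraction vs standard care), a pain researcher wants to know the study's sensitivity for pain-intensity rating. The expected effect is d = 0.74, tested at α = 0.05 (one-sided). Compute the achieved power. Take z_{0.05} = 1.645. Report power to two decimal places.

For two equal groups, power = Φ(d·√(n/2) − z_{α}).
d·√(n/2) = 0.74 × √(48/2) = 0.74 × 4.899 = 3.625.
z_β = 3.625 − 1.645 = 1.980.
Power = Φ(1.980) = 0.976.

power ≈ 0.98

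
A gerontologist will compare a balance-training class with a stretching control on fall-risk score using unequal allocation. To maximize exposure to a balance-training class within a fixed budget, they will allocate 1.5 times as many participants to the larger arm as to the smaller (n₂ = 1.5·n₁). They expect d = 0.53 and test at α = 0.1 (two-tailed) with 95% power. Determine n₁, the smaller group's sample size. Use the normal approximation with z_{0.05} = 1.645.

n₁ = 65

With allocation ratio k = n₂/n₁ = 1.5, Var(x̄₁−x̄₂) = σ²(1/n₁ + 1/(k·n₁)) = σ²·(k+1)/(k·n₁).
So n₁ = (1 + 1/k)·((z_{α/2} + z_β)/d)² = 1.667 × (3.290/0.53)².
n₁ = 1.667 × 38.53 = 64.2.
Round up: n₁ = 65, giving n₂ = ⌈1.5 × 65⌉ = ⌈97.5⌉ = 98.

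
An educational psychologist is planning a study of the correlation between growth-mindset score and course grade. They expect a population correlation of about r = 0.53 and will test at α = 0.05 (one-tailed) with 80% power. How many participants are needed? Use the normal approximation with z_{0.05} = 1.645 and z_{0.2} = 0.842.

n = 21

Fisher's z: C = ½·ln((1+r)/(1−r)) = ½·ln(3.2553) = 0.5901.
n = ((z_{α} + z_β)/C)² + 3.
(1.645 + 0.842) / 0.5901 = 2.487 / 0.5901 = 4.215.
n = 4.215² + 3 = 17.76 + 3 = 20.8.
Round up.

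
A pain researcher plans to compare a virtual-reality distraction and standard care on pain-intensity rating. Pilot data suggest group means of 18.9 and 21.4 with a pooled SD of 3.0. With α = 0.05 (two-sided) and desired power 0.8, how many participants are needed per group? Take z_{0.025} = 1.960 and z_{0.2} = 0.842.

Cohen's d = |M₁ − M₂| / SD_pooled = |18.9 − 21.4| / 3.0 = 2.5 / 3.0 = 0.833.
For two independent groups with equal n: n = 2·((z_{α/2} + z_β) / d)².
z_{α/2} + z_β = 1.960 + 0.842 = 2.802.
n = 2 × (2.802 / 0.833)² = 2 × 3.364² = 2 × 11.31 = 22.6.
Round up to the next whole participant.

n = 23 per group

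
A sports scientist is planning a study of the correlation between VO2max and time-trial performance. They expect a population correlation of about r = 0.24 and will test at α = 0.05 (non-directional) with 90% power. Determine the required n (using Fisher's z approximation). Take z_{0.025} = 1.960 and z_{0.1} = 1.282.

Fisher's z: C = ½·ln((1+r)/(1−r)) = ½·ln(1.6316) = 0.2448.
n = ((z_{α/2} + z_β)/C)² + 3.
(1.960 + 1.282) / 0.2448 = 3.242 / 0.2448 = 13.243.
n = 13.243² + 3 = 175.39 + 3 = 178.4.
Round up.

n = 179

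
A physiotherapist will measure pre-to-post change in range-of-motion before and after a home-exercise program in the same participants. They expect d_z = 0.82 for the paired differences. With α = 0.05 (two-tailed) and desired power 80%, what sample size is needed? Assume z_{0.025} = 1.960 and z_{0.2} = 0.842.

n = 12 pairs

For a paired (one-sample on differences) test: n = ((z_{α/2} + z_β) / d)².
z_{α/2} + z_β = 1.960 + 0.842 = 2.802.
n = (2.802 / 0.82)² = 3.417² = 11.68.
Round up.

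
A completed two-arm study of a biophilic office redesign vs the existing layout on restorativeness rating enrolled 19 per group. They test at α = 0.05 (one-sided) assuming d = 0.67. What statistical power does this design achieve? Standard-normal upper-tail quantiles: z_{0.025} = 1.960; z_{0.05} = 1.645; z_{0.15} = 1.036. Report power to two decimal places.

For two equal groups, power = Φ(d·√(n/2) − z_{α}).
d·√(n/2) = 0.67 × √(19/2) = 0.67 × 3.082 = 2.065.
z_β = 2.065 − 1.645 = 0.420.
Power = Φ(0.420) = 0.663.

power ≈ 0.66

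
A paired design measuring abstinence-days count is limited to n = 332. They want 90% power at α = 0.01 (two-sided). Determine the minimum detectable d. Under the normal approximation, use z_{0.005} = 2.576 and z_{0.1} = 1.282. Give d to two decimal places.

d_min ≈ 0.21

For a single sample (or paired design) of n = 332: d_min = (z_{α/2} + z_β)/√n.
z-sum = 2.576 + 1.282 = 3.858.
d_min = 3.858 / √332 = 3.858 / 18.221 = 0.212.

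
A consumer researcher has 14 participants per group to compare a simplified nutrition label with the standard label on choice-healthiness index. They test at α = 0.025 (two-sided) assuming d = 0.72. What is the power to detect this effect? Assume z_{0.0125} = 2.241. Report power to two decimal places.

power ≈ 0.37

For two equal groups, power = Φ(d·√(n/2) − z_{α/2}).
d·√(n/2) = 0.72 × √(14/2) = 0.72 × 2.646 = 1.905.
z_β = 1.905 − 2.241 = -0.336.
Power = Φ(-0.336) = 0.368.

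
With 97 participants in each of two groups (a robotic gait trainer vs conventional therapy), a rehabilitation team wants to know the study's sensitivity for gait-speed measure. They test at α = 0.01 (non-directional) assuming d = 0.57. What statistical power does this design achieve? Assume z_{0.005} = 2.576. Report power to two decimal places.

power ≈ 0.92

For two equal groups, power = Φ(d·√(n/2) − z_{α/2}).
d·√(n/2) = 0.57 × √(97/2) = 0.57 × 6.964 = 3.970.
z_β = 3.970 − 2.576 = 1.394.
Power = Φ(1.394) = 0.918.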